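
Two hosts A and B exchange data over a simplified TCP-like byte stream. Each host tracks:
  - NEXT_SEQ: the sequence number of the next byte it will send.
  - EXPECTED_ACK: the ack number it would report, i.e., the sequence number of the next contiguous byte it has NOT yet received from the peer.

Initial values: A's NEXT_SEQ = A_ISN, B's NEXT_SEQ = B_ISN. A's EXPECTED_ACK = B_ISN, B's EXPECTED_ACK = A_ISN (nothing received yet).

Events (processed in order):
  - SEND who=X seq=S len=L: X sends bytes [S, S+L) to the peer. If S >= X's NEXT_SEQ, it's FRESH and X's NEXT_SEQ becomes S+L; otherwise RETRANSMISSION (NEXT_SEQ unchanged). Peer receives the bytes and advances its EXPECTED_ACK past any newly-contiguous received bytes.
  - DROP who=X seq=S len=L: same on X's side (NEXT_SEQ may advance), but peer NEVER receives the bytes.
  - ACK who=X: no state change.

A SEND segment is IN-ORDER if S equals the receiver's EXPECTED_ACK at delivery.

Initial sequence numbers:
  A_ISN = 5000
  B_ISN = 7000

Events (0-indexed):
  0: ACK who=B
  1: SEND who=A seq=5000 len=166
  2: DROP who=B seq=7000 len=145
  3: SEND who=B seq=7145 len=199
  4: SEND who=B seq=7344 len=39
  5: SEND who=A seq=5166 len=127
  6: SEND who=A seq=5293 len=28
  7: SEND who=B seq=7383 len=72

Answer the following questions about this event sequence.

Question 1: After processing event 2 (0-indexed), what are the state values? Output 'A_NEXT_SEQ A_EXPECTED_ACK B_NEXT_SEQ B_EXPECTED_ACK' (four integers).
After event 0: A_seq=5000 A_ack=7000 B_seq=7000 B_ack=5000
After event 1: A_seq=5166 A_ack=7000 B_seq=7000 B_ack=5166
After event 2: A_seq=5166 A_ack=7000 B_seq=7145 B_ack=5166

5166 7000 7145 5166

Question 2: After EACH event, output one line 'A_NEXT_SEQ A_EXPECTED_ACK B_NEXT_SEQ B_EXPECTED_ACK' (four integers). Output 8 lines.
5000 7000 7000 5000
5166 7000 7000 5166
5166 7000 7145 5166
5166 7000 7344 5166
5166 7000 7383 5166
5293 7000 7383 5293
5321 7000 7383 5321
5321 7000 7455 5321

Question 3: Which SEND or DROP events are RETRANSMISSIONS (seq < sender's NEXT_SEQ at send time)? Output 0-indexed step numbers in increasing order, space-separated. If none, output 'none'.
Step 1: SEND seq=5000 -> fresh
Step 2: DROP seq=7000 -> fresh
Step 3: SEND seq=7145 -> fresh
Step 4: SEND seq=7344 -> fresh
Step 5: SEND seq=5166 -> fresh
Step 6: SEND seq=5293 -> fresh
Step 7: SEND seq=7383 -> fresh

Answer: none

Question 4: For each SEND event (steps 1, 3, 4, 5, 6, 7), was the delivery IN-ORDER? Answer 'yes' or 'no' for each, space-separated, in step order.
Step 1: SEND seq=5000 -> in-order
Step 3: SEND seq=7145 -> out-of-order
Step 4: SEND seq=7344 -> out-of-order
Step 5: SEND seq=5166 -> in-order
Step 6: SEND seq=5293 -> in-order
Step 7: SEND seq=7383 -> out-of-order

Answer: yes no no yes yes no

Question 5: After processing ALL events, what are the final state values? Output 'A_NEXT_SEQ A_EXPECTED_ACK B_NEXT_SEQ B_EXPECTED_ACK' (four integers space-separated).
After event 0: A_seq=5000 A_ack=7000 B_seq=7000 B_ack=5000
After event 1: A_seq=5166 A_ack=7000 B_seq=7000 B_ack=5166
After event 2: A_seq=5166 A_ack=7000 B_seq=7145 B_ack=5166
After event 3: A_seq=5166 A_ack=7000 B_seq=7344 B_ack=5166
After event 4: A_seq=5166 A_ack=7000 B_seq=7383 B_ack=5166
After event 5: A_seq=5293 A_ack=7000 B_seq=7383 B_ack=5293
After event 6: A_seq=5321 A_ack=7000 B_seq=7383 B_ack=5321
After event 7: A_seq=5321 A_ack=7000 B_seq=7455 B_ack=5321

Answer: 5321 7000 7455 5321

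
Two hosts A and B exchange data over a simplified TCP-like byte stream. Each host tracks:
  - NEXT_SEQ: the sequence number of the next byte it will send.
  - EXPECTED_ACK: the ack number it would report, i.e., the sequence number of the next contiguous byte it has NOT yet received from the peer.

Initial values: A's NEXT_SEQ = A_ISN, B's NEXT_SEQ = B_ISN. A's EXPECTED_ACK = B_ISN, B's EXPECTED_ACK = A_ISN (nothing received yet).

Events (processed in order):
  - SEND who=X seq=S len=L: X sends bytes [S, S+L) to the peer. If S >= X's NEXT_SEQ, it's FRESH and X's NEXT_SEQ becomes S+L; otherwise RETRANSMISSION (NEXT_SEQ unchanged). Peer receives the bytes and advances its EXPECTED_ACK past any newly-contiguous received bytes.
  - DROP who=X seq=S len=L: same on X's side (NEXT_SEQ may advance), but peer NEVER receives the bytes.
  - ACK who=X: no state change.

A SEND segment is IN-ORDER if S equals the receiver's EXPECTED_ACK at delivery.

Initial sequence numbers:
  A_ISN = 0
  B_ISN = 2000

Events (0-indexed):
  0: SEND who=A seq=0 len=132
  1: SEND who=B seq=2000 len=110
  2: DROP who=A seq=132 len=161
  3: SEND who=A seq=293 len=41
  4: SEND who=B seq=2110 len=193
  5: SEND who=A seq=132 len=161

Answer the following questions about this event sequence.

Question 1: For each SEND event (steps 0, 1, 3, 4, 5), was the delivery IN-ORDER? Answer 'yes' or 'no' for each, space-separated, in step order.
Answer: yes yes no yes yes

Derivation:
Step 0: SEND seq=0 -> in-order
Step 1: SEND seq=2000 -> in-order
Step 3: SEND seq=293 -> out-of-order
Step 4: SEND seq=2110 -> in-order
Step 5: SEND seq=132 -> in-order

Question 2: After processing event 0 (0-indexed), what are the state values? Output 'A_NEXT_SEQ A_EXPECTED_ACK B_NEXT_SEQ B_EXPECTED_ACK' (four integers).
After event 0: A_seq=132 A_ack=2000 B_seq=2000 B_ack=132

132 2000 2000 132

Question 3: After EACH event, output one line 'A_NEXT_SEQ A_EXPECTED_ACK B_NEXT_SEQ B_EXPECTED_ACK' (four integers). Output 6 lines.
132 2000 2000 132
132 2110 2110 132
293 2110 2110 132
334 2110 2110 132
334 2303 2303 132
334 2303 2303 334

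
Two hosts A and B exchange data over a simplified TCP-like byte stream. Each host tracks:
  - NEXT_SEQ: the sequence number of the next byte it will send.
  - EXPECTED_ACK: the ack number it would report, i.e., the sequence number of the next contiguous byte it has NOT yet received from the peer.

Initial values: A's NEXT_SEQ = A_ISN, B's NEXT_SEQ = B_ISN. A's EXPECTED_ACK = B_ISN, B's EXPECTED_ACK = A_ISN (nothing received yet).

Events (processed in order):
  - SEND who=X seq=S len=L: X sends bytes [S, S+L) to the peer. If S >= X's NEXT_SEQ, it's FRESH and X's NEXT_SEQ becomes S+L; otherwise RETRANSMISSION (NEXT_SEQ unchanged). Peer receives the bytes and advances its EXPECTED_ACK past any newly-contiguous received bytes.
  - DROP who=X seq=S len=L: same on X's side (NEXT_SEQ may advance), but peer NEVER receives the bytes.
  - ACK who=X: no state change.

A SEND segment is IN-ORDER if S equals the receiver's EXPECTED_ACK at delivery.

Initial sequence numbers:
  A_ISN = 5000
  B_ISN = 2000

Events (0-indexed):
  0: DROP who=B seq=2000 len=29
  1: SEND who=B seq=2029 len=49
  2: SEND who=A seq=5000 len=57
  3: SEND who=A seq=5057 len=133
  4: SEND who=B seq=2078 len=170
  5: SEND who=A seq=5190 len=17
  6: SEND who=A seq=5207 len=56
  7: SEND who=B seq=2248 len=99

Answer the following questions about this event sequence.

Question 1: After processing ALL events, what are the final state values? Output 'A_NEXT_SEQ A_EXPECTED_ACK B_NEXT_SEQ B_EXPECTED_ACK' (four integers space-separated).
Answer: 5263 2000 2347 5263

Derivation:
After event 0: A_seq=5000 A_ack=2000 B_seq=2029 B_ack=5000
After event 1: A_seq=5000 A_ack=2000 B_seq=2078 B_ack=5000
After event 2: A_seq=5057 A_ack=2000 B_seq=2078 B_ack=5057
After event 3: A_seq=5190 A_ack=2000 B_seq=2078 B_ack=5190
After event 4: A_seq=5190 A_ack=2000 B_seq=2248 B_ack=5190
After event 5: A_seq=5207 A_ack=2000 B_seq=2248 B_ack=5207
After event 6: A_seq=5263 A_ack=2000 B_seq=2248 B_ack=5263
After event 7: A_seq=5263 A_ack=2000 B_seq=2347 B_ack=5263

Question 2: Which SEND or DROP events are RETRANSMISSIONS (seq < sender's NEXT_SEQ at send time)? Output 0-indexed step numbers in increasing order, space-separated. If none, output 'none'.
Step 0: DROP seq=2000 -> fresh
Step 1: SEND seq=2029 -> fresh
Step 2: SEND seq=5000 -> fresh
Step 3: SEND seq=5057 -> fresh
Step 4: SEND seq=2078 -> fresh
Step 5: SEND seq=5190 -> fresh
Step 6: SEND seq=5207 -> fresh
Step 7: SEND seq=2248 -> fresh

Answer: none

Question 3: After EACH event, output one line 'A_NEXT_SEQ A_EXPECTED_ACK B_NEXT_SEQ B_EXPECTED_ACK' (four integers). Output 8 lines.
5000 2000 2029 5000
5000 2000 2078 5000
5057 2000 2078 5057
5190 2000 2078 5190
5190 2000 2248 5190
5207 2000 2248 5207
5263 2000 2248 5263
5263 2000 2347 5263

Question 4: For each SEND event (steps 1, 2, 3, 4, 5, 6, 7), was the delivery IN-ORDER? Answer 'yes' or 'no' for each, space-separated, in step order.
Step 1: SEND seq=2029 -> out-of-order
Step 2: SEND seq=5000 -> in-order
Step 3: SEND seq=5057 -> in-order
Step 4: SEND seq=2078 -> out-of-order
Step 5: SEND seq=5190 -> in-order
Step 6: SEND seq=5207 -> in-order
Step 7: SEND seq=2248 -> out-of-order

Answer: no yes yes no yes yes no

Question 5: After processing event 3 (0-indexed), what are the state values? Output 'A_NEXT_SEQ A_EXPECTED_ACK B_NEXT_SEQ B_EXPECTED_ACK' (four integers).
After event 0: A_seq=5000 A_ack=2000 B_seq=2029 B_ack=5000
After event 1: A_seq=5000 A_ack=2000 B_seq=2078 B_ack=5000
After event 2: A_seq=5057 A_ack=2000 B_seq=2078 B_ack=5057
After event 3: A_seq=5190 A_ack=2000 B_seq=2078 B_ack=5190

5190 2000 2078 5190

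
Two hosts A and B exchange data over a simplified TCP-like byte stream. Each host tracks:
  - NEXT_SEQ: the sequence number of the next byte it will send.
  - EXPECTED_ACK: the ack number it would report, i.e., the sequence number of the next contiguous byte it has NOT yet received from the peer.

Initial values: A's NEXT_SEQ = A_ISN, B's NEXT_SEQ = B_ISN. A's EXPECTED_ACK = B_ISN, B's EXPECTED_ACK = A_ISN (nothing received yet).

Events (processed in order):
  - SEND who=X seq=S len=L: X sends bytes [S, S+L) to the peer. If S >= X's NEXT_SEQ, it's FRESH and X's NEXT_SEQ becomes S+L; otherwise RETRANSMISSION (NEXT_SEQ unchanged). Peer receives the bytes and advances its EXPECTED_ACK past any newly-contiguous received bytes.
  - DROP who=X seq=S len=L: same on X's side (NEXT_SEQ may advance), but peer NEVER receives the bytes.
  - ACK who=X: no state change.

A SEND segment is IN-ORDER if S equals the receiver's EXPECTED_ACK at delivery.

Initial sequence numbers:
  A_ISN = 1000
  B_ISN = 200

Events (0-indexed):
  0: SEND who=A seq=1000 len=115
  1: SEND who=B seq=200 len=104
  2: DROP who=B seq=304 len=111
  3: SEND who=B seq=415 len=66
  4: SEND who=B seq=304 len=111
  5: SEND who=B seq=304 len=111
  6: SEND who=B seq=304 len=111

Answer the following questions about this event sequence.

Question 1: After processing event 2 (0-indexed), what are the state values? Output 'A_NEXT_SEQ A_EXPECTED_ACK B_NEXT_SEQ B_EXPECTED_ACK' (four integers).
After event 0: A_seq=1115 A_ack=200 B_seq=200 B_ack=1115
After event 1: A_seq=1115 A_ack=304 B_seq=304 B_ack=1115
After event 2: A_seq=1115 A_ack=304 B_seq=415 B_ack=1115

1115 304 415 1115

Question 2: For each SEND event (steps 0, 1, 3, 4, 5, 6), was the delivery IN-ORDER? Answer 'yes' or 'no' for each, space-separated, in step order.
Answer: yes yes no yes no no

Derivation:
Step 0: SEND seq=1000 -> in-order
Step 1: SEND seq=200 -> in-order
Step 3: SEND seq=415 -> out-of-order
Step 4: SEND seq=304 -> in-order
Step 5: SEND seq=304 -> out-of-order
Step 6: SEND seq=304 -> out-of-order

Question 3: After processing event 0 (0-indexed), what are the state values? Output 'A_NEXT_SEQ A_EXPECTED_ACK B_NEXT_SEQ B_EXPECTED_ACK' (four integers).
After event 0: A_seq=1115 A_ack=200 B_seq=200 B_ack=1115

1115 200 200 1115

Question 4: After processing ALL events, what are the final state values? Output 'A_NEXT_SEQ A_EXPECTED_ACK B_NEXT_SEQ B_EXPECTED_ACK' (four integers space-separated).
Answer: 1115 481 481 1115

Derivation:
After event 0: A_seq=1115 A_ack=200 B_seq=200 B_ack=1115
After event 1: A_seq=1115 A_ack=304 B_seq=304 B_ack=1115
After event 2: A_seq=1115 A_ack=304 B_seq=415 B_ack=1115
After event 3: A_seq=1115 A_ack=304 B_seq=481 B_ack=1115
After event 4: A_seq=1115 A_ack=481 B_seq=481 B_ack=1115
After event 5: A_seq=1115 A_ack=481 B_seq=481 B_ack=1115
After event 6: A_seq=1115 A_ack=481 B_seq=481 B_ack=1115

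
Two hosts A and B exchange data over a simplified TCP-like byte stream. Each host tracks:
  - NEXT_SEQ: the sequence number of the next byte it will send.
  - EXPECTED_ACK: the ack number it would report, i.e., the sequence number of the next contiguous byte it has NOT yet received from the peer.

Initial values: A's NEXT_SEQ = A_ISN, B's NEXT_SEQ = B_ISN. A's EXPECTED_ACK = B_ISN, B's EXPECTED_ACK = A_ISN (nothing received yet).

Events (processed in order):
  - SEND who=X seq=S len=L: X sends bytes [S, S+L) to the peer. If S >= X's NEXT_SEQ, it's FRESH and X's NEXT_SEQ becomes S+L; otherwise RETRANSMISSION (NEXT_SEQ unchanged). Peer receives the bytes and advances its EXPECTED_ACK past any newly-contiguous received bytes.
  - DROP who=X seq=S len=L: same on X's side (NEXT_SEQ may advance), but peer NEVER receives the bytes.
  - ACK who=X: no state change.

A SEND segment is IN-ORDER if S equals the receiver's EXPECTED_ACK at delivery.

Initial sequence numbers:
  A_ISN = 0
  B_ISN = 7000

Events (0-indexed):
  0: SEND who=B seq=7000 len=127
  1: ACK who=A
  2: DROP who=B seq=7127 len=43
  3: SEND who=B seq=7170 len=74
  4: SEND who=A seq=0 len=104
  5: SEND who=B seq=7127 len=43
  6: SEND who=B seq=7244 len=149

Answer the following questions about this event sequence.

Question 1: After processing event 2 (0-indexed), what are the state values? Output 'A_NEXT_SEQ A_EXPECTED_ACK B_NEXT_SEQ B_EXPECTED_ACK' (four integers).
After event 0: A_seq=0 A_ack=7127 B_seq=7127 B_ack=0
After event 1: A_seq=0 A_ack=7127 B_seq=7127 B_ack=0
After event 2: A_seq=0 A_ack=7127 B_seq=7170 B_ack=0

0 7127 7170 0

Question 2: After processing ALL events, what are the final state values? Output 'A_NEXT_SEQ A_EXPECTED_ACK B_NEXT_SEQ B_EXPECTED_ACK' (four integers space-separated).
Answer: 104 7393 7393 104

Derivation:
After event 0: A_seq=0 A_ack=7127 B_seq=7127 B_ack=0
After event 1: A_seq=0 A_ack=7127 B_seq=7127 B_ack=0
After event 2: A_seq=0 A_ack=7127 B_seq=7170 B_ack=0
After event 3: A_seq=0 A_ack=7127 B_seq=7244 B_ack=0
After event 4: A_seq=104 A_ack=7127 B_seq=7244 B_ack=104
After event 5: A_seq=104 A_ack=7244 B_seq=7244 B_ack=104
After event 6: A_seq=104 A_ack=7393 B_seq=7393 B_ack=104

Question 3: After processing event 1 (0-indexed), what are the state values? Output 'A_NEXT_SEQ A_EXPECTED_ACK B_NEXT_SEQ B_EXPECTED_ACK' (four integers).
After event 0: A_seq=0 A_ack=7127 B_seq=7127 B_ack=0
After event 1: A_seq=0 A_ack=7127 B_seq=7127 B_ack=0

0 7127 7127 0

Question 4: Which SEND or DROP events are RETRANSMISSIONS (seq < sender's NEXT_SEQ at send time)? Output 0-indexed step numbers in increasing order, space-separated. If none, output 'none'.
Step 0: SEND seq=7000 -> fresh
Step 2: DROP seq=7127 -> fresh
Step 3: SEND seq=7170 -> fresh
Step 4: SEND seq=0 -> fresh
Step 5: SEND seq=7127 -> retransmit
Step 6: SEND seq=7244 -> fresh

Answer: 5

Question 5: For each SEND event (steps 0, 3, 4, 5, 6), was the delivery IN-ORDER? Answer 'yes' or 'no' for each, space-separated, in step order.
Step 0: SEND seq=7000 -> in-order
Step 3: SEND seq=7170 -> out-of-order
Step 4: SEND seq=0 -> in-order
Step 5: SEND seq=7127 -> in-order
Step 6: SEND seq=7244 -> in-order

Answer: yes no yes yes yes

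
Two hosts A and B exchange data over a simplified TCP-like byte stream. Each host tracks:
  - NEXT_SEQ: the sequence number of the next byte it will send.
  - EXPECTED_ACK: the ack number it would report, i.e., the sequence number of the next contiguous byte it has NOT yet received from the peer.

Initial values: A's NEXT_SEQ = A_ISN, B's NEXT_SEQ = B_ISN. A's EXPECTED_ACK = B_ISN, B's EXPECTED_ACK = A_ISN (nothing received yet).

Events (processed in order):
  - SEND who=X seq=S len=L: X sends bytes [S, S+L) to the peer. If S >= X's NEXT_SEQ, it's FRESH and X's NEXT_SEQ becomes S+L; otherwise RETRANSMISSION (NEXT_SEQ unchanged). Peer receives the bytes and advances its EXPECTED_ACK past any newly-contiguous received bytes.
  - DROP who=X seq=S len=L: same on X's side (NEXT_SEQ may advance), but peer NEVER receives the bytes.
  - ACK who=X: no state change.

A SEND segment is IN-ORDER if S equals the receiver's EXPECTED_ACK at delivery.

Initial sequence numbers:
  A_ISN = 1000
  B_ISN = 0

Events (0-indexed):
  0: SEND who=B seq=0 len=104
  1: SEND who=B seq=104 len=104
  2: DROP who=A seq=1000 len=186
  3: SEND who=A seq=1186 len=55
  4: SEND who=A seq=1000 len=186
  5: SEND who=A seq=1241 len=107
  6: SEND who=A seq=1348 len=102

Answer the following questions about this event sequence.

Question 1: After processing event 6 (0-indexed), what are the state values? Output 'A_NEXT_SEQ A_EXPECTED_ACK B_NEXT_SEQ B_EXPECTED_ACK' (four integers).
After event 0: A_seq=1000 A_ack=104 B_seq=104 B_ack=1000
After event 1: A_seq=1000 A_ack=208 B_seq=208 B_ack=1000
After event 2: A_seq=1186 A_ack=208 B_seq=208 B_ack=1000
After event 3: A_seq=1241 A_ack=208 B_seq=208 B_ack=1000
After event 4: A_seq=1241 A_ack=208 B_seq=208 B_ack=1241
After event 5: A_seq=1348 A_ack=208 B_seq=208 B_ack=1348
After event 6: A_seq=1450 A_ack=208 B_seq=208 B_ack=1450

1450 208 208 1450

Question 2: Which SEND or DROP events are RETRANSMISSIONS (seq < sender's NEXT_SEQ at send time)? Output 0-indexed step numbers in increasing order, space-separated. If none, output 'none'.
Answer: 4

Derivation:
Step 0: SEND seq=0 -> fresh
Step 1: SEND seq=104 -> fresh
Step 2: DROP seq=1000 -> fresh
Step 3: SEND seq=1186 -> fresh
Step 4: SEND seq=1000 -> retransmit
Step 5: SEND seq=1241 -> fresh
Step 6: SEND seq=1348 -> fresh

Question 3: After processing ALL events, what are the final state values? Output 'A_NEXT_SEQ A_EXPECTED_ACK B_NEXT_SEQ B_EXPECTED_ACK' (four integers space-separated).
After event 0: A_seq=1000 A_ack=104 B_seq=104 B_ack=1000
After event 1: A_seq=1000 A_ack=208 B_seq=208 B_ack=1000
After event 2: A_seq=1186 A_ack=208 B_seq=208 B_ack=1000
After event 3: A_seq=1241 A_ack=208 B_seq=208 B_ack=1000
After event 4: A_seq=1241 A_ack=208 B_seq=208 B_ack=1241
After event 5: A_seq=1348 A_ack=208 B_seq=208 B_ack=1348
After event 6: A_seq=1450 A_ack=208 B_seq=208 B_ack=1450

Answer: 1450 208 208 1450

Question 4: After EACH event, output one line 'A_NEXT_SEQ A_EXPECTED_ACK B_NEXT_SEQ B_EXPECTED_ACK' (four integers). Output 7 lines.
1000 104 104 1000
1000 208 208 1000
1186 208 208 1000
1241 208 208 1000
1241 208 208 1241
1348 208 208 1348
1450 208 208 1450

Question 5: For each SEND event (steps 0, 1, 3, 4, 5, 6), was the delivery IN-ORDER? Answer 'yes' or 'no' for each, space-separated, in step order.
Answer: yes yes no yes yes yes

Derivation:
Step 0: SEND seq=0 -> in-order
Step 1: SEND seq=104 -> in-order
Step 3: SEND seq=1186 -> out-of-order
Step 4: SEND seq=1000 -> in-order
Step 5: SEND seq=1241 -> in-order
Step 6: SEND seq=1348 -> in-order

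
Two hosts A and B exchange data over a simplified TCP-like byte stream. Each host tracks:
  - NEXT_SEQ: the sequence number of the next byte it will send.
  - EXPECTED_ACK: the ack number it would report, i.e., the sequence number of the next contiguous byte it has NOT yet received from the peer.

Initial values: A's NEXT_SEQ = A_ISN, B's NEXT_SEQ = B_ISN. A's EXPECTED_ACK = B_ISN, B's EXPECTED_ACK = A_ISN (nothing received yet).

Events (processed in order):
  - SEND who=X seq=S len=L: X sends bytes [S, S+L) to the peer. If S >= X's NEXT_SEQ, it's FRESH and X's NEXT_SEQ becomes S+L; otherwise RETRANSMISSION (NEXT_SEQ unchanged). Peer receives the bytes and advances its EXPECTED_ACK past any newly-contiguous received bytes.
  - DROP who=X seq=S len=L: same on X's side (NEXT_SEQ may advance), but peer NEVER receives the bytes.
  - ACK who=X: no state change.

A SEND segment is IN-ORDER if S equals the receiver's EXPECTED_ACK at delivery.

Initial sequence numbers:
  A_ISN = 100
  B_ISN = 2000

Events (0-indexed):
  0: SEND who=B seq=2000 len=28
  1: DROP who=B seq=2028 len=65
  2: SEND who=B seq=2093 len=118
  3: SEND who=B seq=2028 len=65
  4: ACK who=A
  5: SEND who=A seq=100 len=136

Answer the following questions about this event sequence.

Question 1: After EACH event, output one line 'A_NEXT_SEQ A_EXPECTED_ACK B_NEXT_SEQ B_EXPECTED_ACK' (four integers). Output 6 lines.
100 2028 2028 100
100 2028 2093 100
100 2028 2211 100
100 2211 2211 100
100 2211 2211 100
236 2211 2211 236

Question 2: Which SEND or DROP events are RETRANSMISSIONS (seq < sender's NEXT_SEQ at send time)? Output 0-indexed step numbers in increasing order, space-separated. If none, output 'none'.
Answer: 3

Derivation:
Step 0: SEND seq=2000 -> fresh
Step 1: DROP seq=2028 -> fresh
Step 2: SEND seq=2093 -> fresh
Step 3: SEND seq=2028 -> retransmit
Step 5: SEND seq=100 -> fresh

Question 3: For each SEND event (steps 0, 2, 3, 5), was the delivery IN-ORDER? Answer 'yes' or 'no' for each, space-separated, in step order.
Step 0: SEND seq=2000 -> in-order
Step 2: SEND seq=2093 -> out-of-order
Step 3: SEND seq=2028 -> in-order
Step 5: SEND seq=100 -> in-order

Answer: yes no yes yes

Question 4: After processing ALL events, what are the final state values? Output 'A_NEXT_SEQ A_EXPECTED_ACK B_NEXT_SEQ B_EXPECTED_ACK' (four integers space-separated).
After event 0: A_seq=100 A_ack=2028 B_seq=2028 B_ack=100
After event 1: A_seq=100 A_ack=2028 B_seq=2093 B_ack=100
After event 2: A_seq=100 A_ack=2028 B_seq=2211 B_ack=100
After event 3: A_seq=100 A_ack=2211 B_seq=2211 B_ack=100
After event 4: A_seq=100 A_ack=2211 B_seq=2211 B_ack=100
After event 5: A_seq=236 A_ack=2211 B_seq=2211 B_ack=236

Answer: 236 2211 2211 236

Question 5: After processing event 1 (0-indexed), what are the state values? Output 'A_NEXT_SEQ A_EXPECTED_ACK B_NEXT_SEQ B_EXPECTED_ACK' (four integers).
After event 0: A_seq=100 A_ack=2028 B_seq=2028 B_ack=100
After event 1: A_seq=100 A_ack=2028 B_seq=2093 B_ack=100

100 2028 2093 100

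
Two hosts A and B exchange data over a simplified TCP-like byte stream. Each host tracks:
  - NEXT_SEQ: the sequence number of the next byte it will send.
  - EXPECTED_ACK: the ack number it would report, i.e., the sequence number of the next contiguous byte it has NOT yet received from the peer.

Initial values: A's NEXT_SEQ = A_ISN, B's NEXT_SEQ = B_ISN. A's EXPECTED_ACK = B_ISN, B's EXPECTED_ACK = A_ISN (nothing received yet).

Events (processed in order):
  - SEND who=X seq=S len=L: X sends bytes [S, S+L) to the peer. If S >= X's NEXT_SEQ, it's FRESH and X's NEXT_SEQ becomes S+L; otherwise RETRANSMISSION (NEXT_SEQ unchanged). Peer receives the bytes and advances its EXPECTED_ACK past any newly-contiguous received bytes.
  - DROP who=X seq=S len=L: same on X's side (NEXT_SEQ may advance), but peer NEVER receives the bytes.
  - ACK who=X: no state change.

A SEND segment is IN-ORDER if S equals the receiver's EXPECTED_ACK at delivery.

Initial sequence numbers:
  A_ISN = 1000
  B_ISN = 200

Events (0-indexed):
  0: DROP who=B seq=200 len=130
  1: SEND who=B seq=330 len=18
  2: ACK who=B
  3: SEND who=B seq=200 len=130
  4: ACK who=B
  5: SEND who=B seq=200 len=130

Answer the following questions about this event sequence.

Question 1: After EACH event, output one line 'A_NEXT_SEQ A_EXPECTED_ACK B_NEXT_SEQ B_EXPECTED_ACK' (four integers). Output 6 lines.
1000 200 330 1000
1000 200 348 1000
1000 200 348 1000
1000 348 348 1000
1000 348 348 1000
1000 348 348 1000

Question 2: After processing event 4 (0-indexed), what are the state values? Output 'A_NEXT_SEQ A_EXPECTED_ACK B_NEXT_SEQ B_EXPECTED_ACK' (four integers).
After event 0: A_seq=1000 A_ack=200 B_seq=330 B_ack=1000
After event 1: A_seq=1000 A_ack=200 B_seq=348 B_ack=1000
After event 2: A_seq=1000 A_ack=200 B_seq=348 B_ack=1000
After event 3: A_seq=1000 A_ack=348 B_seq=348 B_ack=1000
After event 4: A_seq=1000 A_ack=348 B_seq=348 B_ack=1000

1000 348 348 1000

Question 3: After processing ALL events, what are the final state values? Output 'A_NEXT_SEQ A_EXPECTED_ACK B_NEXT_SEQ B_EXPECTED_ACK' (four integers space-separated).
Answer: 1000 348 348 1000

Derivation:
After event 0: A_seq=1000 A_ack=200 B_seq=330 B_ack=1000
After event 1: A_seq=1000 A_ack=200 B_seq=348 B_ack=1000
After event 2: A_seq=1000 A_ack=200 B_seq=348 B_ack=1000
After event 3: A_seq=1000 A_ack=348 B_seq=348 B_ack=1000
After event 4: A_seq=1000 A_ack=348 B_seq=348 B_ack=1000
After event 5: A_seq=1000 A_ack=348 B_seq=348 B_ack=1000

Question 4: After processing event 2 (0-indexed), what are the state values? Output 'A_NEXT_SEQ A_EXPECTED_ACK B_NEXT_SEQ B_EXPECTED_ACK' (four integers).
After event 0: A_seq=1000 A_ack=200 B_seq=330 B_ack=1000
After event 1: A_seq=1000 A_ack=200 B_seq=348 B_ack=1000
After event 2: A_seq=1000 A_ack=200 B_seq=348 B_ack=1000

1000 200 348 1000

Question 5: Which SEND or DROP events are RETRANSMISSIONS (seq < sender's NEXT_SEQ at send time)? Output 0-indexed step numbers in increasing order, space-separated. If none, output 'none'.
Step 0: DROP seq=200 -> fresh
Step 1: SEND seq=330 -> fresh
Step 3: SEND seq=200 -> retransmit
Step 5: SEND seq=200 -> retransmit

Answer: 3 5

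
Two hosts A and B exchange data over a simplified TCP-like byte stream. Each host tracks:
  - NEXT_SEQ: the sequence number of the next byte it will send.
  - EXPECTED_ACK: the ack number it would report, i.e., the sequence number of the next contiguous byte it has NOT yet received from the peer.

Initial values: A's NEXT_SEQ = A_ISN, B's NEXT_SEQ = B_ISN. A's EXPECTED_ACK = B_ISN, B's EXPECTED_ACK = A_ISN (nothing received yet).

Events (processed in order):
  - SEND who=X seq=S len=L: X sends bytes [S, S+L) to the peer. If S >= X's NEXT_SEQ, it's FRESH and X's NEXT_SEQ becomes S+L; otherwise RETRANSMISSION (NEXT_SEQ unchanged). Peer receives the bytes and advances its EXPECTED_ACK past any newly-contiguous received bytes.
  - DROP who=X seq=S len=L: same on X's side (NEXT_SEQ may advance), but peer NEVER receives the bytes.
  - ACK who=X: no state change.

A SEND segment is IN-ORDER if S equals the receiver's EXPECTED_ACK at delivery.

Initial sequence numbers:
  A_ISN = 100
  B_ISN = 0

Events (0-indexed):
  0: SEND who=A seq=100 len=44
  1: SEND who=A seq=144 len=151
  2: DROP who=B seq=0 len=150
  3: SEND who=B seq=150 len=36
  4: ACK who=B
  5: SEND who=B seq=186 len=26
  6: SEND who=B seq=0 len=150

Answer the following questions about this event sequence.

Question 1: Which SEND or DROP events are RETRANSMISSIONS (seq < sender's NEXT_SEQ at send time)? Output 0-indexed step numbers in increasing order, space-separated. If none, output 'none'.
Step 0: SEND seq=100 -> fresh
Step 1: SEND seq=144 -> fresh
Step 2: DROP seq=0 -> fresh
Step 3: SEND seq=150 -> fresh
Step 5: SEND seq=186 -> fresh
Step 6: SEND seq=0 -> retransmit

Answer: 6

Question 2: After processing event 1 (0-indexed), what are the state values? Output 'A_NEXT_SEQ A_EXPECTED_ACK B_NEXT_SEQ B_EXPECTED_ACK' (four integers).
After event 0: A_seq=144 A_ack=0 B_seq=0 B_ack=144
After event 1: A_seq=295 A_ack=0 B_seq=0 B_ack=295

295 0 0 295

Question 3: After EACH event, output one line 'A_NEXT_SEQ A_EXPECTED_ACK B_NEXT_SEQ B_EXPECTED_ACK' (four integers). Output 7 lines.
144 0 0 144
295 0 0 295
295 0 150 295
295 0 186 295
295 0 186 295
295 0 212 295
295 212 212 295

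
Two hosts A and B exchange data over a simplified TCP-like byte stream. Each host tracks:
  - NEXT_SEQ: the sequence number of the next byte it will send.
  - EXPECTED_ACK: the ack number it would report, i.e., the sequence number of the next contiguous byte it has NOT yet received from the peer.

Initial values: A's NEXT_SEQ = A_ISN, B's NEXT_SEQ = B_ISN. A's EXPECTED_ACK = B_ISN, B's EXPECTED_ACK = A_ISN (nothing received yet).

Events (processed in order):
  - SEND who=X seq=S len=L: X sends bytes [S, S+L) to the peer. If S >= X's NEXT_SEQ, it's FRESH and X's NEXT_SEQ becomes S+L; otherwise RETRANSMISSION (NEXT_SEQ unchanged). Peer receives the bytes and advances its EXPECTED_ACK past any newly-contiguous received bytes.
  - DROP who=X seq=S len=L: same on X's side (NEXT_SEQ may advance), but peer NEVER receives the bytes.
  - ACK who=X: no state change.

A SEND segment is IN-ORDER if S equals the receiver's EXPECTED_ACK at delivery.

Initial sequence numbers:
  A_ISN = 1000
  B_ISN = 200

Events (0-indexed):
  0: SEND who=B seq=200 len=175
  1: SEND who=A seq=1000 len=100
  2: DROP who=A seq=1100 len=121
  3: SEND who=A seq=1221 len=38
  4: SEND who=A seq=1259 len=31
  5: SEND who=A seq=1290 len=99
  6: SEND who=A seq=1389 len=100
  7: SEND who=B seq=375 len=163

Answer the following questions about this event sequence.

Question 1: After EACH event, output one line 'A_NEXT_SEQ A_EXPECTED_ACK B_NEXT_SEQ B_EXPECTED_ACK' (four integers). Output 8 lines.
1000 375 375 1000
1100 375 375 1100
1221 375 375 1100
1259 375 375 1100
1290 375 375 1100
1389 375 375 1100
1489 375 375 1100
1489 538 538 1100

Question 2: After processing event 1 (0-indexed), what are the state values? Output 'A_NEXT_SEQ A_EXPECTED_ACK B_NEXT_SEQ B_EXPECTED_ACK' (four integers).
After event 0: A_seq=1000 A_ack=375 B_seq=375 B_ack=1000
After event 1: A_seq=1100 A_ack=375 B_seq=375 B_ack=1100

1100 375 375 1100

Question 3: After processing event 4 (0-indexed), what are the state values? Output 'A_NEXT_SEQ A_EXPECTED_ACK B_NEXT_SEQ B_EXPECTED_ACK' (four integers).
After event 0: A_seq=1000 A_ack=375 B_seq=375 B_ack=1000
After event 1: A_seq=1100 A_ack=375 B_seq=375 B_ack=1100
After event 2: A_seq=1221 A_ack=375 B_seq=375 B_ack=1100
After event 3: A_seq=1259 A_ack=375 B_seq=375 B_ack=1100
After event 4: A_seq=1290 A_ack=375 B_seq=375 B_ack=1100

1290 375 375 1100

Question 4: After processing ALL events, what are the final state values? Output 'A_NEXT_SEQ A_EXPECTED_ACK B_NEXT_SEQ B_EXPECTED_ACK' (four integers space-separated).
Answer: 1489 538 538 1100

Derivation:
After event 0: A_seq=1000 A_ack=375 B_seq=375 B_ack=1000
After event 1: A_seq=1100 A_ack=375 B_seq=375 B_ack=1100
After event 2: A_seq=1221 A_ack=375 B_seq=375 B_ack=1100
After event 3: A_seq=1259 A_ack=375 B_seq=375 B_ack=1100
After event 4: A_seq=1290 A_ack=375 B_seq=375 B_ack=1100
After event 5: A_seq=1389 A_ack=375 B_seq=375 B_ack=1100
After event 6: A_seq=1489 A_ack=375 B_seq=375 B_ack=1100
After event 7: A_seq=1489 A_ack=538 B_seq=538 B_ack=1100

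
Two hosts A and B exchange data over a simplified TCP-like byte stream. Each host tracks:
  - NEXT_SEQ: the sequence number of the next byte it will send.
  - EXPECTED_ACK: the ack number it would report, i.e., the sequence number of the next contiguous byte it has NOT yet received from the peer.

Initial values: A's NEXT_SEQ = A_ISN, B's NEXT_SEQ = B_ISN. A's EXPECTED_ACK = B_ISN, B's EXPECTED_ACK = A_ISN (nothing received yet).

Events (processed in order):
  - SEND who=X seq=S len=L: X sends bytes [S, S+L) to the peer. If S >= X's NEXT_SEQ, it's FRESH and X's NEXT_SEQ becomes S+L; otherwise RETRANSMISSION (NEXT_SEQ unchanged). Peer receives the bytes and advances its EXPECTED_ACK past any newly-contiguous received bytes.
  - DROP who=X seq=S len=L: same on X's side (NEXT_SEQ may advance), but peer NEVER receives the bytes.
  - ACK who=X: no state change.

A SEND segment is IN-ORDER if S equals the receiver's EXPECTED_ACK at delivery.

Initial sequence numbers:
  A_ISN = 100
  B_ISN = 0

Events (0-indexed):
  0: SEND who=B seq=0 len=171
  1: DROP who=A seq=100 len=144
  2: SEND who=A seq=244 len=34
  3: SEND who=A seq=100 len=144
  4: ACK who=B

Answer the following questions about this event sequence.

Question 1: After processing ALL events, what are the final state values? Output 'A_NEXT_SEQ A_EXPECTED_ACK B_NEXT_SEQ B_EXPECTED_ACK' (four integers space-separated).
After event 0: A_seq=100 A_ack=171 B_seq=171 B_ack=100
After event 1: A_seq=244 A_ack=171 B_seq=171 B_ack=100
After event 2: A_seq=278 A_ack=171 B_seq=171 B_ack=100
After event 3: A_seq=278 A_ack=171 B_seq=171 B_ack=278
After event 4: A_seq=278 A_ack=171 B_seq=171 B_ack=278

Answer: 278 171 171 278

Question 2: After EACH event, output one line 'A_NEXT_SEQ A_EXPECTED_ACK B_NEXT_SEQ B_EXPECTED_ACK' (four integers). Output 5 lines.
100 171 171 100
244 171 171 100
278 171 171 100
278 171 171 278
278 171 171 278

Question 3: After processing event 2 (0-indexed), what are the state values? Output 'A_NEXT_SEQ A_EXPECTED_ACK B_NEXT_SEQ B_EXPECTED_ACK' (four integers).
After event 0: A_seq=100 A_ack=171 B_seq=171 B_ack=100
After event 1: A_seq=244 A_ack=171 B_seq=171 B_ack=100
After event 2: A_seq=278 A_ack=171 B_seq=171 B_ack=100

278 171 171 100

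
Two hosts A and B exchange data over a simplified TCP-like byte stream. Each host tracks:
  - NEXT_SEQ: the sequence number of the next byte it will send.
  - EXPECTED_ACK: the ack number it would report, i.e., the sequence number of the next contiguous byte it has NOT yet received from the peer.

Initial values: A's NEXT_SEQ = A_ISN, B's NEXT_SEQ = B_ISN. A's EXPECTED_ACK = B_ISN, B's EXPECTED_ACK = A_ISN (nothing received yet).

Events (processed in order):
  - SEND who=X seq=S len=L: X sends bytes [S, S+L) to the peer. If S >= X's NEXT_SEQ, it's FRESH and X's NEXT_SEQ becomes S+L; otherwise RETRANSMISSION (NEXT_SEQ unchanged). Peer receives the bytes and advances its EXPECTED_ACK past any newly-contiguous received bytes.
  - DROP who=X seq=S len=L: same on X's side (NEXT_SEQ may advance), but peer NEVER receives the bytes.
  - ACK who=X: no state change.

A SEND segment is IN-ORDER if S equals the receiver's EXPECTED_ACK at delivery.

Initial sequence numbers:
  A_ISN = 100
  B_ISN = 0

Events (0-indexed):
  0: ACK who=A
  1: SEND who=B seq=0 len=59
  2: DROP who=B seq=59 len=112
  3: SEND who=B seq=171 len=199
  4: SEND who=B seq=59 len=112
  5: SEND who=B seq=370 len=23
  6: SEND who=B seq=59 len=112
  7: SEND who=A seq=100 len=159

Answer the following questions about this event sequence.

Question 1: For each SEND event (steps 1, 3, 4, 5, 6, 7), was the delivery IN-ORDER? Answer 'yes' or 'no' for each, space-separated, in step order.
Answer: yes no yes yes no yes

Derivation:
Step 1: SEND seq=0 -> in-order
Step 3: SEND seq=171 -> out-of-order
Step 4: SEND seq=59 -> in-order
Step 5: SEND seq=370 -> in-order
Step 6: SEND seq=59 -> out-of-order
Step 7: SEND seq=100 -> in-order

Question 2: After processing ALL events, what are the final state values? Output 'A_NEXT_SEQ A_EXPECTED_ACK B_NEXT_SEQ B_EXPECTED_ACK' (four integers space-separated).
After event 0: A_seq=100 A_ack=0 B_seq=0 B_ack=100
After event 1: A_seq=100 A_ack=59 B_seq=59 B_ack=100
After event 2: A_seq=100 A_ack=59 B_seq=171 B_ack=100
After event 3: A_seq=100 A_ack=59 B_seq=370 B_ack=100
After event 4: A_seq=100 A_ack=370 B_seq=370 B_ack=100
After event 5: A_seq=100 A_ack=393 B_seq=393 B_ack=100
After event 6: A_seq=100 A_ack=393 B_seq=393 B_ack=100
After event 7: A_seq=259 A_ack=393 B_seq=393 B_ack=259

Answer: 259 393 393 259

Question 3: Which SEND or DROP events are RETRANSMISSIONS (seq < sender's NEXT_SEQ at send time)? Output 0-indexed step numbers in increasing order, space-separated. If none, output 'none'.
Step 1: SEND seq=0 -> fresh
Step 2: DROP seq=59 -> fresh
Step 3: SEND seq=171 -> fresh
Step 4: SEND seq=59 -> retransmit
Step 5: SEND seq=370 -> fresh
Step 6: SEND seq=59 -> retransmit
Step 7: SEND seq=100 -> fresh

Answer: 4 6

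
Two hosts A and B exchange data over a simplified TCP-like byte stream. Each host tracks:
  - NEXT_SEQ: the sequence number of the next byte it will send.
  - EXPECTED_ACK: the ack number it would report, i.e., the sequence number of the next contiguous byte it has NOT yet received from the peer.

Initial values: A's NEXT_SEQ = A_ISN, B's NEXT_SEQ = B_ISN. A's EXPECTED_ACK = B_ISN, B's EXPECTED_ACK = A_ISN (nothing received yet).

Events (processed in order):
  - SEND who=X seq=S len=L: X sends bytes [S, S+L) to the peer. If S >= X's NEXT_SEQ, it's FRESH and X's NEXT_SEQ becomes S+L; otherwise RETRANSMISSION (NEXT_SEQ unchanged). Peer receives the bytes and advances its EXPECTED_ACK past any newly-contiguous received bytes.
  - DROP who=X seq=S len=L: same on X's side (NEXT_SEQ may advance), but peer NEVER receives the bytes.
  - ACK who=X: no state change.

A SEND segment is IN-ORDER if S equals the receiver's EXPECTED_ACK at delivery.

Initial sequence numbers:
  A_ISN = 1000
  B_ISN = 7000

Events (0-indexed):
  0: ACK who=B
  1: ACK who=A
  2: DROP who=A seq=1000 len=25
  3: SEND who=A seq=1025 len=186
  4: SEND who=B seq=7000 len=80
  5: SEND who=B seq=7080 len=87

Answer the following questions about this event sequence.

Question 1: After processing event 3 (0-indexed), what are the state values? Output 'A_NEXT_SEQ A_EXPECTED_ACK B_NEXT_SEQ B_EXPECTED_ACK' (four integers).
After event 0: A_seq=1000 A_ack=7000 B_seq=7000 B_ack=1000
After event 1: A_seq=1000 A_ack=7000 B_seq=7000 B_ack=1000
After event 2: A_seq=1025 A_ack=7000 B_seq=7000 B_ack=1000
After event 3: A_seq=1211 A_ack=7000 B_seq=7000 B_ack=1000

1211 7000 7000 1000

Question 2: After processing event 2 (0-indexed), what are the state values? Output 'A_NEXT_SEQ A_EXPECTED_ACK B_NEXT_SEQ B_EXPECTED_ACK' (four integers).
After event 0: A_seq=1000 A_ack=7000 B_seq=7000 B_ack=1000
After event 1: A_seq=1000 A_ack=7000 B_seq=7000 B_ack=1000
After event 2: A_seq=1025 A_ack=7000 B_seq=7000 B_ack=1000

1025 7000 7000 1000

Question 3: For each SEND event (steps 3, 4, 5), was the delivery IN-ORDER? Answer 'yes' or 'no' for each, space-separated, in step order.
Answer: no yes yes

Derivation:
Step 3: SEND seq=1025 -> out-of-order
Step 4: SEND seq=7000 -> in-order
Step 5: SEND seq=7080 -> in-order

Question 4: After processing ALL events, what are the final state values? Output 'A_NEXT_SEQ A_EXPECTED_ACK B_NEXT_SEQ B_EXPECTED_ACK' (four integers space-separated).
After event 0: A_seq=1000 A_ack=7000 B_seq=7000 B_ack=1000
After event 1: A_seq=1000 A_ack=7000 B_seq=7000 B_ack=1000
After event 2: A_seq=1025 A_ack=7000 B_seq=7000 B_ack=1000
After event 3: A_seq=1211 A_ack=7000 B_seq=7000 B_ack=1000
After event 4: A_seq=1211 A_ack=7080 B_seq=7080 B_ack=1000
After event 5: A_seq=1211 A_ack=7167 B_seq=7167 B_ack=1000

Answer: 1211 7167 7167 1000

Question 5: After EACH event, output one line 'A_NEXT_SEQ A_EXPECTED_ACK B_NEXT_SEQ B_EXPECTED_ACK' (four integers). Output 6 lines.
1000 7000 7000 1000
1000 7000 7000 1000
1025 7000 7000 1000
1211 7000 7000 1000
1211 7080 7080 1000
1211 7167 7167 1000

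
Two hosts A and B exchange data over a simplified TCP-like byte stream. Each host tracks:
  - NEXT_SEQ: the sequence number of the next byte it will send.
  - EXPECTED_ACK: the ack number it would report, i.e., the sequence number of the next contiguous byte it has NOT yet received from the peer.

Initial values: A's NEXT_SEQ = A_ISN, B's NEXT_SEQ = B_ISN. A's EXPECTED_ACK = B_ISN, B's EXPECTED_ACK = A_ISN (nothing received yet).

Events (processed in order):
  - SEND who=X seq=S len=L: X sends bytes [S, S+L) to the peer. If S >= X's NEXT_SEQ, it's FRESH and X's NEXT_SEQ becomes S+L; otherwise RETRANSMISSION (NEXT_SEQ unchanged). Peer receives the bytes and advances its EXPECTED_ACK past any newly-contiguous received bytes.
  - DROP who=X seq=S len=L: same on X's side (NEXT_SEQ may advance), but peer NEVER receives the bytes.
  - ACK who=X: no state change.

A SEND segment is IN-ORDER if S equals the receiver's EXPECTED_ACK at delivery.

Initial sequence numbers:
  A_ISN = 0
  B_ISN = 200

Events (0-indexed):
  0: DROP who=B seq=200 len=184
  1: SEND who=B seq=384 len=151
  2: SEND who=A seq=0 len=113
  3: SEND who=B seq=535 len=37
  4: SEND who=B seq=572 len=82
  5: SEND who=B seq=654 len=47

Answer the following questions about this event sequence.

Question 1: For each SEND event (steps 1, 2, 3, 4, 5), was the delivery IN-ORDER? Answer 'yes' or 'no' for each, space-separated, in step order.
Step 1: SEND seq=384 -> out-of-order
Step 2: SEND seq=0 -> in-order
Step 3: SEND seq=535 -> out-of-order
Step 4: SEND seq=572 -> out-of-order
Step 5: SEND seq=654 -> out-of-order

Answer: no yes no no no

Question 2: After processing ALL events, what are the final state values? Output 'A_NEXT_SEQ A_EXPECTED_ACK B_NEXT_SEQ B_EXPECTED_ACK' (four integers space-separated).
Answer: 113 200 701 113

Derivation:
After event 0: A_seq=0 A_ack=200 B_seq=384 B_ack=0
After event 1: A_seq=0 A_ack=200 B_seq=535 B_ack=0
After event 2: A_seq=113 A_ack=200 B_seq=535 B_ack=113
After event 3: A_seq=113 A_ack=200 B_seq=572 B_ack=113
After event 4: A_seq=113 A_ack=200 B_seq=654 B_ack=113
After event 5: A_seq=113 A_ack=200 B_seq=701 B_ack=113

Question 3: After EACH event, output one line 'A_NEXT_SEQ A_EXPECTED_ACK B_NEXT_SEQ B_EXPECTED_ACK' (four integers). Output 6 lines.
0 200 384 0
0 200 535 0
113 200 535 113
113 200 572 113
113 200 654 113
113 200 701 113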